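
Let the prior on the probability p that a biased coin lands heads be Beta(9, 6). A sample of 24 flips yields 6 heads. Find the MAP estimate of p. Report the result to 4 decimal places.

Prior: Beta(9, 6).
Data: 6 successes in 24 trials. The binomial likelihood contributes p^6(1−p)^18, so the posterior is Beta(9+6, 6+18) = Beta(15, 24).
For Beta(a, b) with a, b > 1 the mode is (a−1)/(a+b−2) = 14/37 ≈ 0.3784.

p̂_MAP = 0.3784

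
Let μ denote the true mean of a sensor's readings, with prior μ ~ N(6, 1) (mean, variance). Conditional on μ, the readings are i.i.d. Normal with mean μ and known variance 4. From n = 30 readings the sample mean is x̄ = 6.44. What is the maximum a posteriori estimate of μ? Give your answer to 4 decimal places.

n = 30, x̄ = 6.44.
For a Normal prior and Normal likelihood with known variance, the posterior is Normal; its mode equals its mean, the precision-weighted average.
Prior precision 1/σ₀² = 1/1 = 1; data precision n/σ² = 30/4 = 7.5.
μ̂ = (1·6 + 7.5·6.44) / (1 + 7.5) = 54.3/8.5 = 543/85 ≈ 6.3882.

μ̂_MAP = 6.3882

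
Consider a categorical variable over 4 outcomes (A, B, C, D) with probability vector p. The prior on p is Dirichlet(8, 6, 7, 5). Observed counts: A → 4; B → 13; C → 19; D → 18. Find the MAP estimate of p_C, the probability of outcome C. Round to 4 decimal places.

MAP estimate of p_C = 0.3289

The posterior is Dirichlet(αᵢ + nᵢ) = Dirichlet(12, 19, 26, 23).
For a Dirichlet(a₁,…,a_K) with all aᵢ > 1, the mode has j-th component (aⱼ − 1)/(Σaᵢ − K).
Here Σaᵢ = 80 and K = 4, so p_C = (26 − 1)/(80 − 4) = 25/76 ≈ 0.3289.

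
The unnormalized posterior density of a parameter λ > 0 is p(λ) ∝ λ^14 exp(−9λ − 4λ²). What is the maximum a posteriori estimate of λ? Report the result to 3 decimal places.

λ̂_MAP = 0.875

ℓ'(λ) = 14/λ − 9 − 8λ. Setting this to zero and multiplying by λ: 8λ² + 9λ − 14 = 0.
λ = (−9 + √(9² + 4·8·14)) / (2·8) = (−9 + √529) / 16 = (−9 + 23)/16 = 7/8.
ℓ''(λ) = −14/λ² − 8 < 0, confirming a maximum.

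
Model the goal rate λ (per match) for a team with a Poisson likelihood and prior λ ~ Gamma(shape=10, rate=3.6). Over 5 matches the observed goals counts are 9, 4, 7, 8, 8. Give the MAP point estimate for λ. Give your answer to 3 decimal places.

Σxᵢ = 9+4+7+8+8 = 36, with n = 5.
Posterior ∝ λ^9e^(−3.6λ) · λ^36e^(−5λ) = λ^45e^(−8.6λ), i.e. Gamma(shape=46, rate=8.6).
The mode of a Gamma(a, b) with a ≥ 1 (shape–rate) is (a−1)/b = 45/8.6 ≈ 5.233.

λ̂_MAP = 5.233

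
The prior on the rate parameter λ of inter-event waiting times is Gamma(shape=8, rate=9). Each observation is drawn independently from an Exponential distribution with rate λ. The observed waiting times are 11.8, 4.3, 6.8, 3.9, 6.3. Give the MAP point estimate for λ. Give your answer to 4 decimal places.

The Exponential(rate=λ) likelihood is ∝ λ^n e^(−λΣtᵢ). Here n = 5 and Σtᵢ = 11.8 + 4.3 + 6.8 + 3.9 + 6.3 = 33.1.
Posterior ∝ λ^7e^(−9λ) · λ^5e^(−33.1λ) = λ^12e^(−42.1λ), i.e. Gamma(13, 42.1).
Mode = (a−1)/b = 12/42.1 ≈ 0.2850.

λ̂_MAP = 0.2850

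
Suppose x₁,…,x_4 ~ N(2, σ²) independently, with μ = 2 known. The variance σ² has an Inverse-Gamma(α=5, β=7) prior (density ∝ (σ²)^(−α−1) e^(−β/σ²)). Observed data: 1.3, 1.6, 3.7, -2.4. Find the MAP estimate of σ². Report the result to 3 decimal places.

σ̂²_MAP = 2.306

Sum of squared deviations about the known mean: SS = (1.3−2)² + (1.6−2)² + (3.7−2)² + (-2.4−2)² = 22.9.
The Normal likelihood contributes (σ²)^(−n/2) exp(−SS/(2σ²)), so the posterior is Inverse-Gamma(α + n/2, β + SS/2) = Inverse-Gamma(7, 18.45).
The mode of Inverse-Gamma(a, b) is b/(a+1) = 18.45/8 ≈ 2.306.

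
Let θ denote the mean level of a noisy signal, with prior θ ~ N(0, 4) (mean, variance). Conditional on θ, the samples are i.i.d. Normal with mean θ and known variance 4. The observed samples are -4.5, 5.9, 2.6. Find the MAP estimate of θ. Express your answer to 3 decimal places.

n = 3; x̄ = ((-4.5) + 5.9 + 2.6)/3 = 4/3 = 4/3 ≈ 1.3333.
For a Normal prior and Normal likelihood with known variance, the posterior is Normal; its mode equals its mean, the precision-weighted average.
Prior precision 1/σ₀² = 1/4 = 0.25; data precision n/σ² = 3/4 = 0.75.
θ̂ = (0.25·0 + 0.75·(4/3)) / (0.25 + 0.75) = 1/1 = 1.000.

θ̂_MAP = 1.000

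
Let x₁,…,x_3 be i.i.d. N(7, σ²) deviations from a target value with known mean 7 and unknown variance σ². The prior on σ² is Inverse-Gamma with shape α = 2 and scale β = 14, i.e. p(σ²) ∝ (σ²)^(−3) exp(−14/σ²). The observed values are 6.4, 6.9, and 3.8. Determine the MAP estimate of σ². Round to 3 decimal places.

Sum of squared deviations about the known mean: SS = (6.4−7)² + (6.9−7)² + (3.8−7)² = 10.61.
The Normal likelihood contributes (σ²)^(−n/2) exp(−SS/(2σ²)), so the posterior is Inverse-Gamma(α + n/2, β + SS/2) = Inverse-Gamma(3.5, 19.305).
The mode of Inverse-Gamma(a, b) is b/(a+1) = 19.305/4.5 ≈ 4.290.

σ̂²_MAP = 4.290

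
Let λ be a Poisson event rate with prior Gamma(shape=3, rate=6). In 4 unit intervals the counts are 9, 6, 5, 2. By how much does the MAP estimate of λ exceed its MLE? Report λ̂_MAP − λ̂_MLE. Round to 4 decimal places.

Σxᵢ = 22. Posterior is Gamma(25, 10); MAP = (25−1)/10 = 24/10 ≈ 2.40000.
MLE = x̄ = 22/4 ≈ 5.50000.
Difference = 24/10 − 22/4 = -31/10 ≈ -3.1000.

MAP − MLE = -3.1000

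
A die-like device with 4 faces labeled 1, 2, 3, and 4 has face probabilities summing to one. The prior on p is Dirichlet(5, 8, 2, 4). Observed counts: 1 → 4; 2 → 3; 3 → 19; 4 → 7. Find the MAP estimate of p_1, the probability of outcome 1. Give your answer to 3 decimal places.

MAP estimate: 0.167

The posterior is Dirichlet(αᵢ + nᵢ) = Dirichlet(9, 11, 21, 11).
For a Dirichlet(a₁,…,a_K) with all aᵢ > 1, the mode has j-th component (aⱼ − 1)/(Σaᵢ − K).
Here Σaᵢ = 52 and K = 4, so p_1 = (9 − 1)/(52 − 4) = 8/48 ≈ 0.167.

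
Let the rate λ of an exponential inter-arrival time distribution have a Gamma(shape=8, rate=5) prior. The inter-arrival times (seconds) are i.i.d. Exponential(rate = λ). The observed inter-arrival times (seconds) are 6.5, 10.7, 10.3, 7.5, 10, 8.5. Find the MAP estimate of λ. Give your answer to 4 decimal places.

λ̂_MAP = 0.2222

The Exponential(rate=λ) likelihood is ∝ λ^n e^(−λΣtᵢ). Here n = 6 and Σtᵢ = 6.5 + 10.7 + 10.3 + 7.5 + 10 + 8.5 = 53.5.
Posterior ∝ λ^7e^(−5λ) · λ^6e^(−53.5λ) = λ^13e^(−58.5λ), i.e. Gamma(14, 58.5).
Mode = (a−1)/b = 13/58.5 ≈ 0.2222.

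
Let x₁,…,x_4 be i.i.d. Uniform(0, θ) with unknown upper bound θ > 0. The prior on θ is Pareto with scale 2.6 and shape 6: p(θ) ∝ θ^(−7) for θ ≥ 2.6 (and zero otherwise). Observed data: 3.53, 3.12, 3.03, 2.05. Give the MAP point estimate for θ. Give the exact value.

θ̂_MAP = 3.53

The Uniform(0, θ) likelihood is θ^(−n) for θ ≥ max(xᵢ), zero otherwise. Here max(xᵢ) = 3.53.
Posterior ∝ θ^(−7) · θ^(−4) = θ^(−11) on θ ≥ max(2.6, 3.53) = 3.53.
This density is strictly decreasing in θ, so the posterior mode lies at the lower boundary of the support.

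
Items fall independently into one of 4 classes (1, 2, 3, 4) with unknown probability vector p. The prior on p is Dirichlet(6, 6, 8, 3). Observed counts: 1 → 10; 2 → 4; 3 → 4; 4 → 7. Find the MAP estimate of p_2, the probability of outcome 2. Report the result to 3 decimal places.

The posterior is Dirichlet(αᵢ + nᵢ) = Dirichlet(16, 10, 12, 10).
For a Dirichlet(a₁,…,a_K) with all aᵢ > 1, the mode has j-th component (aⱼ − 1)/(Σaᵢ − K).
Here Σaᵢ = 48 and K = 4, so p_2 = (10 − 1)/(48 − 4) = 9/44 ≈ 0.205.

MAP estimate: 0.205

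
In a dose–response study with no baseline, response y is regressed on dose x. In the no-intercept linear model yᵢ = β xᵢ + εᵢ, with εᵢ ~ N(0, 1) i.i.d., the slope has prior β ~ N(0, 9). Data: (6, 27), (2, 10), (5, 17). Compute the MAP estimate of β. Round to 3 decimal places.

β̂_MAP = 4.101

log p(β | y) = −Σ(yᵢ − βxᵢ)²/(2·1) − β²/(2·9) + const.
Setting the derivative to zero: Σxᵢ(yᵢ − βxᵢ)/1 − β/9 = 0, so β = Σxᵢyᵢ / (Σxᵢ² + σ²/τ²).
Σxᵢyᵢ = 6·27 + 2·10 + 5·17 = 267; Σxᵢ² = 65; σ²/τ² = 1/9.
β̂_MAP = 267 / (65 + 1/9) = 267/(586/9) = 2403/586 ≈ 4.101.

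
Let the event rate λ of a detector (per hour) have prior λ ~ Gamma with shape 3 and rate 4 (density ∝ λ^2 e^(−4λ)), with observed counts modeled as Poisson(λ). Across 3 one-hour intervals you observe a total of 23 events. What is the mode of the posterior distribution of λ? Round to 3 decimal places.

Σxᵢ = 23, n = 3.
Posterior ∝ λ^2e^(−4λ) · λ^23e^(−3λ) = λ^25e^(−7λ), i.e. Gamma(shape=26, rate=7).
The mode of a Gamma(a, b) with a ≥ 1 (shape–rate) is (a−1)/b = 25/7 ≈ 3.571.

λ̂_MAP = 3.571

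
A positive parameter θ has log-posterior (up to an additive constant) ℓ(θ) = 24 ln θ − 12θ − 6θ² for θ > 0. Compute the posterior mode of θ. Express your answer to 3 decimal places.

θ̂_MAP = 1.000

ℓ'(θ) = 24/θ − 12 − 12θ. Setting this to zero and multiplying by θ: 12θ² + 12θ − 24 = 0.
θ = (−12 + √(12² + 4·12·24)) / (2·12) = (−12 + √1296) / 24 = (−12 + 36)/24 = 1.
ℓ''(θ) = −24/θ² − 12 < 0, confirming a maximum.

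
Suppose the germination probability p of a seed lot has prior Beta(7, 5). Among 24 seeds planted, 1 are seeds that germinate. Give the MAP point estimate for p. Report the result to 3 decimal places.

Prior: Beta(7, 5).
Data: 1 success in 24 trials. The binomial likelihood contributes p(1−p)^23, so the posterior is Beta(7+1, 5+23) = Beta(8, 28).
For Beta(a, b) with a, b > 1 the mode is (a−1)/(a+b−2) = 7/34 ≈ 0.206.

p̂_MAP = 0.206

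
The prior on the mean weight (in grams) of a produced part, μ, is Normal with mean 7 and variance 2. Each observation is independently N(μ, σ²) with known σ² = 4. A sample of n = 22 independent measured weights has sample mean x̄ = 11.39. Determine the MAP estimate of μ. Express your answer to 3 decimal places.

n = 22, x̄ = 11.39.
For a Normal prior and Normal likelihood with known variance, the posterior is Normal; its mode equals its mean, the precision-weighted average.
Prior precision 1/σ₀² = 1/2 = 0.5; data precision n/σ² = 22/4 = 5.5.
μ̂ = (0.5·7 + 5.5·11.39) / (0.5 + 5.5) = 66.145/6 = 13229/1200 ≈ 11.024.

μ̂_MAP = 11.024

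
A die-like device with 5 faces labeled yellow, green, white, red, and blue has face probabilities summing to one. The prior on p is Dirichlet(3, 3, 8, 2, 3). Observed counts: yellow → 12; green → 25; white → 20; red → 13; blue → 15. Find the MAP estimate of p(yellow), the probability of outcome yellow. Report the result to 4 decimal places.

The posterior is Dirichlet(αᵢ + nᵢ) = Dirichlet(15, 28, 28, 15, 18).
For a Dirichlet(a₁,…,a_K) with all aᵢ > 1, the mode has j-th component (aⱼ − 1)/(Σaᵢ − K).
Here Σaᵢ = 104 and K = 5, so p(yellow) = (15 − 1)/(104 − 5) = 14/99 ≈ 0.1414.

MAP estimate of p(yellow) = 0.1414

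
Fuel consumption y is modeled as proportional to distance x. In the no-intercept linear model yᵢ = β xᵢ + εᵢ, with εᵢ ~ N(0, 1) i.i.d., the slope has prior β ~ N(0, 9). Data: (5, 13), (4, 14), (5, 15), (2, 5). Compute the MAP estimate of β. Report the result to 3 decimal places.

log p(β | y) = −Σ(yᵢ − βxᵢ)²/(2·1) − β²/(2·9) + const.
Setting the derivative to zero: Σxᵢ(yᵢ − βxᵢ)/1 − β/9 = 0, so β = Σxᵢyᵢ / (Σxᵢ² + σ²/τ²).
Σxᵢyᵢ = 5·13 + 4·14 + 5·15 + 2·5 = 206; Σxᵢ² = 70; σ²/τ² = 1/9.
β̂_MAP = 206 / (70 + 1/9) = 206/(631/9) = 1854/631 ≈ 2.938.

β̂_MAP = 2.938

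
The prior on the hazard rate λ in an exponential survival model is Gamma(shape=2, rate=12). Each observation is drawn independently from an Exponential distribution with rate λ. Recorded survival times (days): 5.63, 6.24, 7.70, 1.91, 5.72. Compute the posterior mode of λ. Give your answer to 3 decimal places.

λ̂_MAP = 0.153

The Exponential(rate=λ) likelihood is ∝ λ^n e^(−λΣtᵢ). Here n = 5 and Σtᵢ = 5.63 + 6.24 + 7.70 + 1.91 + 5.72 = 27.20.
Posterior ∝ λe^(−12λ) · λ^5e^(−27.20λ) = λ^6e^(−39.20λ), i.e. Gamma(7, 39.20).
Mode = (a−1)/b = 6/39.20 ≈ 0.153.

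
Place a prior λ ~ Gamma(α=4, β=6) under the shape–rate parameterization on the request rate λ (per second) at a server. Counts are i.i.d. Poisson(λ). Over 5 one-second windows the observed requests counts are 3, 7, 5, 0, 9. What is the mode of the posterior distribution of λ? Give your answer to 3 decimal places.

λ̂_MAP = 2.455

Σxᵢ = 3+7+5+0+9 = 24, with n = 5.
Posterior ∝ λ^3e^(−6λ) · λ^24e^(−5λ) = λ^27e^(−11λ), i.e. Gamma(shape=28, rate=11).
The mode of a Gamma(a, b) with a ≥ 1 (shape–rate) is (a−1)/b = 27/11 ≈ 2.455.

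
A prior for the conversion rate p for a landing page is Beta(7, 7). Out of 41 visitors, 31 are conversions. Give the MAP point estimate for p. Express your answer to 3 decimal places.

p̂_MAP = 0.698

Prior: Beta(7, 7).
Data: 31 successes in 41 trials. The binomial likelihood contributes p^31(1−p)^10, so the posterior is Beta(7+31, 7+10) = Beta(38, 17).
For Beta(a, b) with a, b > 1 the mode is (a−1)/(a+b−2) = 37/53 ≈ 0.698.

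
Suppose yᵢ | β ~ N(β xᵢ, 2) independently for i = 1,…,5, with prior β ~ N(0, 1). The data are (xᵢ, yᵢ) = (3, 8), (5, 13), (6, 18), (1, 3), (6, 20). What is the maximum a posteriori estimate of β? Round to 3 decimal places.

β̂_MAP = 2.936

log p(β | y) = −Σ(yᵢ − βxᵢ)²/(2·2) − β²/(2·1) + const.
Setting the derivative to zero: Σxᵢ(yᵢ − βxᵢ)/2 − β/1 = 0, so β = Σxᵢyᵢ / (Σxᵢ² + σ²/τ²).
Σxᵢyᵢ = 3·8 + 5·13 + 6·18 + 1·3 + 6·20 = 320; Σxᵢ² = 107; σ²/τ² = 2.
β̂_MAP = 320 / (107 + 2) = 320/109 ≈ 2.936.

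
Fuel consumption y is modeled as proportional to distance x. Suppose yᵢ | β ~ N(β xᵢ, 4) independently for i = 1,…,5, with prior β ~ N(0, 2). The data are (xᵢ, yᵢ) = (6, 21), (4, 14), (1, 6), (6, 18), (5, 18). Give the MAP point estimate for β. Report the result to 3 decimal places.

log p(β | y) = −Σ(yᵢ − βxᵢ)²/(2·4) − β²/(2·2) + const.
Setting the derivative to zero: Σxᵢ(yᵢ − βxᵢ)/4 − β/2 = 0, so β = Σxᵢyᵢ / (Σxᵢ² + σ²/τ²).
Σxᵢyᵢ = 6·21 + 4·14 + 1·6 + 6·18 + 5·18 = 386; Σxᵢ² = 114; σ²/τ² = 2.
β̂_MAP = 386 / (114 + 2) = 386/116 ≈ 3.328.

β̂_MAP = 3.328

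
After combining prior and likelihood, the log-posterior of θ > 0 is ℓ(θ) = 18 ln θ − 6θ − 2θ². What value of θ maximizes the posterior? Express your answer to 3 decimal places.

ℓ'(θ) = 18/θ − 6 − 4θ. Setting this to zero and multiplying by θ: 4θ² + 6θ − 18 = 0.
θ = (−6 + √(6² + 4·4·18)) / (2·4) = (−6 + √324) / 8 = (−6 + 18)/8 = 3/2.
ℓ''(θ) = −18/θ² − 4 < 0, confirming a maximum.

θ̂_MAP = 1.500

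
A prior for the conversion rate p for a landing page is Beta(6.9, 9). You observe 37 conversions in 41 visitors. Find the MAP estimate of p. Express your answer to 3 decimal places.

p̂_MAP = 0.781

Prior: Beta(6.9, 9).
Data: 37 successes in 41 trials. The binomial likelihood contributes p^37(1−p)^4, so the posterior is Beta(6.9+37, 9+4) = Beta(43.9, 13).
For Beta(a, b) with a, b > 1 the mode is (a−1)/(a+b−2) = 42.9/54.9 ≈ 0.781.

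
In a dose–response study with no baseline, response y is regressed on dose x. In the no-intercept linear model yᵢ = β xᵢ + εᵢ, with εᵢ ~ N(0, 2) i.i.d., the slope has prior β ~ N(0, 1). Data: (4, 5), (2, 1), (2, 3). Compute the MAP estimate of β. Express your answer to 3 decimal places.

log p(β | y) = −Σ(yᵢ − βxᵢ)²/(2·2) − β²/(2·1) + const.
Setting the derivative to zero: Σxᵢ(yᵢ − βxᵢ)/2 − β/1 = 0, so β = Σxᵢyᵢ / (Σxᵢ² + σ²/τ²).
Σxᵢyᵢ = 4·5 + 2·1 + 2·3 = 28; Σxᵢ² = 24; σ²/τ² = 2.
β̂_MAP = 28 / (24 + 2) = 28/26 ≈ 1.077.

β̂_MAP = 1.077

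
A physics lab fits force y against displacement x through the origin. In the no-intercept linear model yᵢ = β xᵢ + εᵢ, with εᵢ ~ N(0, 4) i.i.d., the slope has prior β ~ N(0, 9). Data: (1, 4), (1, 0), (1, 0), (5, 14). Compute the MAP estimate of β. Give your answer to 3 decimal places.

log p(β | y) = −Σ(yᵢ − βxᵢ)²/(2·4) − β²/(2·9) + const.
Setting the derivative to zero: Σxᵢ(yᵢ − βxᵢ)/4 − β/9 = 0, so β = Σxᵢyᵢ / (Σxᵢ² + σ²/τ²).
Σxᵢyᵢ = 1·4 + 1·0 + 1·0 + 5·14 = 74; Σxᵢ² = 28; σ²/τ² = 4/9.
β̂_MAP = 74 / (28 + 4/9) = 74/(256/9) = 333/128 ≈ 2.602.

β̂_MAP = 2.602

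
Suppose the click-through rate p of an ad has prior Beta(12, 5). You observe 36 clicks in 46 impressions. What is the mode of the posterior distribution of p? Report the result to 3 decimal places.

p̂_MAP = 0.770

Prior: Beta(12, 5).
Data: 36 successes in 46 trials. The binomial likelihood contributes p^36(1−p)^10, so the posterior is Beta(12+36, 5+10) = Beta(48, 15).
For Beta(a, b) with a, b > 1 the mode is (a−1)/(a+b−2) = 47/61 ≈ 0.770.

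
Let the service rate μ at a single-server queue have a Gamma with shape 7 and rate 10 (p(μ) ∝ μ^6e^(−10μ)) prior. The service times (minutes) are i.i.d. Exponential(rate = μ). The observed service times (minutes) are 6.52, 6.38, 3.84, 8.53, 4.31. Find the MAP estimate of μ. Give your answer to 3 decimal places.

The Exponential(rate=μ) likelihood is ∝ μ^n e^(−μΣtᵢ). Here n = 5 and Σtᵢ = 6.52 + 6.38 + 3.84 + 8.53 + 4.31 = 29.58.
Posterior ∝ μ^6e^(−10μ) · μ^5e^(−29.58μ) = μ^11e^(−39.58μ), i.e. Gamma(12, 39.58).
Mode = (a−1)/b = 11/39.58 ≈ 0.278.

μ̂_MAP = 0.278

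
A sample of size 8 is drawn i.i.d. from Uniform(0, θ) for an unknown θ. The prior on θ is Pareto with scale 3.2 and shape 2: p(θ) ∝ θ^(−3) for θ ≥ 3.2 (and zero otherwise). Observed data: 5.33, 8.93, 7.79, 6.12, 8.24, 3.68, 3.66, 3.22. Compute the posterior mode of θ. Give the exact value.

The Uniform(0, θ) likelihood is θ^(−n) for θ ≥ max(xᵢ), zero otherwise. Here max(xᵢ) = 8.93.
Posterior ∝ θ^(−3) · θ^(−8) = θ^(−11) on θ ≥ max(3.2, 8.93) = 8.93.
This density is strictly decreasing in θ, so the posterior mode lies at the lower boundary of the support.

θ̂_MAP = 8.93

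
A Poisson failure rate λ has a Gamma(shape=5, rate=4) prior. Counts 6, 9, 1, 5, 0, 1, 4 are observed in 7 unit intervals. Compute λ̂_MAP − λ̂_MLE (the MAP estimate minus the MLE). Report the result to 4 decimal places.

MAP − MLE = -0.9870

Σxᵢ = 26. Posterior is Gamma(31, 11); MAP = (31−1)/11 = 30/11 ≈ 2.72727.
MLE = x̄ = 26/7 ≈ 3.71429.
Difference = 30/11 − 26/7 = -76/77 ≈ -0.9870.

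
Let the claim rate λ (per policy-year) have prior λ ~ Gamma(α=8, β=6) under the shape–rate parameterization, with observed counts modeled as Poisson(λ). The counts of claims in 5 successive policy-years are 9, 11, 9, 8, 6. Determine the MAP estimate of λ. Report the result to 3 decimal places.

Σxᵢ = 9+11+9+8+6 = 43, with n = 5.
Posterior ∝ λ^7e^(−6λ) · λ^43e^(−5λ) = λ^50e^(−11λ), i.e. Gamma(shape=51, rate=11).
The mode of a Gamma(a, b) with a ≥ 1 (shape–rate) is (a−1)/b = 50/11 ≈ 4.545.

λ̂_MAP = 4.545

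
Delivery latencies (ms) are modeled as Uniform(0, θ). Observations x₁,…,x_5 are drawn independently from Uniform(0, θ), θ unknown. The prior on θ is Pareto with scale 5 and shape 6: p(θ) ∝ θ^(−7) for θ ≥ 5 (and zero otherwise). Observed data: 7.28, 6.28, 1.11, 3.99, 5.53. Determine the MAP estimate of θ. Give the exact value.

θ̂_MAP = 7.28

The Uniform(0, θ) likelihood is θ^(−n) for θ ≥ max(xᵢ), zero otherwise. Here max(xᵢ) = 7.28.
Posterior ∝ θ^(−7) · θ^(−5) = θ^(−12) on θ ≥ max(5, 7.28) = 7.28.
This density is strictly decreasing in θ, so the posterior mode lies at the lower boundary of the support.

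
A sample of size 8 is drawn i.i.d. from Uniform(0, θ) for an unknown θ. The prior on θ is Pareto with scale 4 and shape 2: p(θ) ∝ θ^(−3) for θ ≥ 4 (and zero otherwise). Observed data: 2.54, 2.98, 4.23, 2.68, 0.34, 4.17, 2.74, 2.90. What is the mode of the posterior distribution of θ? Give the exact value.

θ̂_MAP = 4.23

The Uniform(0, θ) likelihood is θ^(−n) for θ ≥ max(xᵢ), zero otherwise. Here max(xᵢ) = 4.23.
Posterior ∝ θ^(−3) · θ^(−8) = θ^(−11) on θ ≥ max(4, 4.23) = 4.23.
This density is strictly decreasing in θ, so the posterior mode lies at the lower boundary of the support.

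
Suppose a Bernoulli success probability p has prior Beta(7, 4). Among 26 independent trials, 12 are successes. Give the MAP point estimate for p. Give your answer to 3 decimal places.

Prior: Beta(7, 4).
Data: 12 successes in 26 trials. The binomial likelihood contributes p^12(1−p)^14, so the posterior is Beta(7+12, 4+14) = Beta(19, 18).
For Beta(a, b) with a, b > 1 the mode is (a−1)/(a+b−2) = 18/35 ≈ 0.514.

p̂_MAP = 0.514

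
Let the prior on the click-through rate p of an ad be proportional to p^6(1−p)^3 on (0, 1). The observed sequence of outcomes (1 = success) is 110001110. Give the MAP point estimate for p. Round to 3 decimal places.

The prior density ∝ p^6(1−p)^3 is the kernel of Beta(7, 4).
Data: 5 successes in 9 trials (from the sequence). The binomial likelihood contributes p^5(1−p)^4, so the posterior is Beta(7+5, 4+4) = Beta(12, 8).
For Beta(a, b) with a, b > 1 the mode is (a−1)/(a+b−2) = 11/18 ≈ 0.611.

p̂_MAP = 0.611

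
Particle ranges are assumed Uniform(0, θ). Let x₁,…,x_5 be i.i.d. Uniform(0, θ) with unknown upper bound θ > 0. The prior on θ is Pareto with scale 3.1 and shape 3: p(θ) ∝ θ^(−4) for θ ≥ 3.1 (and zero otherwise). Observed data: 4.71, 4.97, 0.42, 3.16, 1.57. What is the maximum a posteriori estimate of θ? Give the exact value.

θ̂_MAP = 4.97

The Uniform(0, θ) likelihood is θ^(−n) for θ ≥ max(xᵢ), zero otherwise. Here max(xᵢ) = 4.97.
Posterior ∝ θ^(−4) · θ^(−5) = θ^(−9) on θ ≥ max(3.1, 4.97) = 4.97.
This density is strictly decreasing in θ, so the posterior mode lies at the lower boundary of the support.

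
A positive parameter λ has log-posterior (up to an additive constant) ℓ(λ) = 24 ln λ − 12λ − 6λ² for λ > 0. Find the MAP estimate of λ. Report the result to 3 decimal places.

ℓ'(λ) = 24/λ − 12 − 12λ. Setting this to zero and multiplying by λ: 12λ² + 12λ − 24 = 0.
λ = (−12 + √(12² + 4·12·24)) / (2·12) = (−12 + √1296) / 24 = (−12 + 36)/24 = 1.
ℓ''(λ) = −24/λ² − 12 < 0, confirming a maximum.

λ̂_MAP = 1.000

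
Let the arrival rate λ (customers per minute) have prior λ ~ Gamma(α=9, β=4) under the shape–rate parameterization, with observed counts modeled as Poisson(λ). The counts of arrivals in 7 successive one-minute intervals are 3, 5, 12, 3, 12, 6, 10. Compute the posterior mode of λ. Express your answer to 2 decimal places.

λ̂_MAP = 5.36

Σxᵢ = 3+5+12+3+12+6+10 = 51, with n = 7.
Posterior ∝ λ^8e^(−4λ) · λ^51e^(−7λ) = λ^59e^(−11λ), i.e. Gamma(shape=60, rate=11).
The mode of a Gamma(a, b) with a ≥ 1 (shape–rate) is (a−1)/b = 59/11 ≈ 5.36.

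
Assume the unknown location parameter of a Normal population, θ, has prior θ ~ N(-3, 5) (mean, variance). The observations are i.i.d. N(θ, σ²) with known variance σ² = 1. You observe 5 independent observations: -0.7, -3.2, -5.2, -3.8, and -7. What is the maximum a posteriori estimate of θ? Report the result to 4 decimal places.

θ̂_MAP = -3.9423

n = 5; x̄ = ((-0.7) + (-3.2) + (-5.2) + (-3.8) + (-7))/5 = -19.9/5 = -3.98.
For a Normal prior and Normal likelihood with known variance, the posterior is Normal; its mode equals its mean, the precision-weighted average.
Prior precision 1/σ₀² = 1/5 = 0.2; data precision n/σ² = 5/1 = 5.
θ̂ = (0.2·(-3) + 5·(-3.98)) / (0.2 + 5) = (-20.5)/5.2 = -205/52 ≈ -3.9423.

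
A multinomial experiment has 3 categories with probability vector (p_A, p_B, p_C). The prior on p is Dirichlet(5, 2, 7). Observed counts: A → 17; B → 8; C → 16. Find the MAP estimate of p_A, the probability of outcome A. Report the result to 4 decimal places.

MAP estimate of p_A = 0.4038

The posterior is Dirichlet(αᵢ + nᵢ) = Dirichlet(22, 10, 23).
For a Dirichlet(a₁,…,a_K) with all aᵢ > 1, the mode has j-th component (aⱼ − 1)/(Σaᵢ − K).
Here Σaᵢ = 55 and K = 3, so p_A = (22 − 1)/(55 − 3) = 21/52 ≈ 0.4038.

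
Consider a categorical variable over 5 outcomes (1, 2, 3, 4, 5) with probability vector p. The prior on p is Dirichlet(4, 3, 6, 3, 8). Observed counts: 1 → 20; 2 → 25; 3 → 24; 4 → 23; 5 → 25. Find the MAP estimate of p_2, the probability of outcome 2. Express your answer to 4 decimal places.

MAP estimate: 0.1985

The posterior is Dirichlet(αᵢ + nᵢ) = Dirichlet(24, 28, 30, 26, 33).
For a Dirichlet(a₁,…,a_K) with all aᵢ > 1, the mode has j-th component (aⱼ − 1)/(Σaᵢ − K).
Here Σaᵢ = 141 and K = 5, so p_2 = (28 − 1)/(141 − 5) = 27/136 ≈ 0.1985.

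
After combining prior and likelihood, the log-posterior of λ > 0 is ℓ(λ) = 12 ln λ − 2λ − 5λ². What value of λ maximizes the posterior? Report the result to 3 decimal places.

ℓ'(λ) = 12/λ − 2 − 10λ. Setting this to zero and multiplying by λ: 10λ² + 2λ − 12 = 0.
λ = (−2 + √(2² + 4·10·12)) / (2·10) = (−2 + √484) / 20 = (−2 + 22)/20 = 1.
ℓ''(λ) = −12/λ² − 10 < 0, confirming a maximum.

λ̂_MAP = 1.000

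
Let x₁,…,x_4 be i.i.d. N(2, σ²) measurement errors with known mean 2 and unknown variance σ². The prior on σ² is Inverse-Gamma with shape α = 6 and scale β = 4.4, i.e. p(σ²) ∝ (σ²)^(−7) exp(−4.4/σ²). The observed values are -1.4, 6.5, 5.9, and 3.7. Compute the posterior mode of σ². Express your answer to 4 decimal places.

σ̂²_MAP = 3.2617

Sum of squared deviations about the known mean: SS = (-1.4−2)² + (6.5−2)² + (5.9−2)² + (3.7−2)² = 49.91.
The Normal likelihood contributes (σ²)^(−n/2) exp(−SS/(2σ²)), so the posterior is Inverse-Gamma(α + n/2, β + SS/2) = Inverse-Gamma(8, 29.355).
The mode of Inverse-Gamma(a, b) is b/(a+1) = 29.355/9 ≈ 3.2617.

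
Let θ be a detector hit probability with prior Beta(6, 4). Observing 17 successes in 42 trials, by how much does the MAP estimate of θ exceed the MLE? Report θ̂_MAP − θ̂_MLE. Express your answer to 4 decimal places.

MAP − MLE = 0.0352

Posterior is Beta(23, 29); MAP = (23−1)/(52−2) = 22/50 ≈ 0.44000.
MLE ignores the prior: θ̂_MLE = k/n = 17/42 ≈ 0.40476.
Difference = 22/50 − 17/42 = 37/1050 ≈ 0.0352.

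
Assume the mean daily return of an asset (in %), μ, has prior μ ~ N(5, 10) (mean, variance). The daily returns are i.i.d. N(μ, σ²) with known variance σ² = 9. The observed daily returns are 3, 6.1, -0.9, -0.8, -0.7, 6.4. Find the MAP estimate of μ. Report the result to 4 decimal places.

μ̂_MAP = 2.5507

n = 6; x̄ = (3 + 6.1 + (-0.9) + (-0.8) + (-0.7) + 6.4)/6 = 13.1/6 = 131/60 ≈ 2.1833.
For a Normal prior and Normal likelihood with known variance, the posterior is Normal; its mode equals its mean, the precision-weighted average.
Prior precision 1/σ₀² = 1/10 = 0.1; data precision n/σ² = 6/9 = 2/3.
μ̂ = (0.1·5 + (2/3)·(131/60)) / (0.1 + 2/3) = (88/45)/(23/30) = 176/69 ≈ 2.5507.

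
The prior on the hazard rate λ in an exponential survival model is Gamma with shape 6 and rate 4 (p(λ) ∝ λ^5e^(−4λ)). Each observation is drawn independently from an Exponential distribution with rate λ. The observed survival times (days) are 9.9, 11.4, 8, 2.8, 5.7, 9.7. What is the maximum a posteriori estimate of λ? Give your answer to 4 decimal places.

λ̂_MAP = 0.2136

The Exponential(rate=λ) likelihood is ∝ λ^n e^(−λΣtᵢ). Here n = 6 and Σtᵢ = 9.9 + 11.4 + 8 + 2.8 + 5.7 + 9.7 = 47.5.
Posterior ∝ λ^5e^(−4λ) · λ^6e^(−47.5λ) = λ^11e^(−51.5λ), i.e. Gamma(12, 51.5).
Mode = (a−1)/b = 11/51.5 ≈ 0.2136.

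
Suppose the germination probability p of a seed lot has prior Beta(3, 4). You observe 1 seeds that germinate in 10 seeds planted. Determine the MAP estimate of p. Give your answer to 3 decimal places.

p̂_MAP = 0.200

Prior: Beta(3, 4).
Data: 1 success in 10 trials. The binomial likelihood contributes p(1−p)^9, so the posterior is Beta(3+1, 4+9) = Beta(4, 13).
For Beta(a, b) with a, b > 1 the mode is (a−1)/(a+b−2) = 3/15 ≈ 0.200.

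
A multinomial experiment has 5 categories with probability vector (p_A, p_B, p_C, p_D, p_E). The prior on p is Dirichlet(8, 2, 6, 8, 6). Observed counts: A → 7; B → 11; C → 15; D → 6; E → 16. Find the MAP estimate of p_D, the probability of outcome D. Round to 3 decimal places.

The posterior is Dirichlet(αᵢ + nᵢ) = Dirichlet(15, 13, 21, 14, 22).
For a Dirichlet(a₁,…,a_K) with all aᵢ > 1, the mode has j-th component (aⱼ − 1)/(Σaᵢ − K).
Here Σaᵢ = 85 and K = 5, so p_D = (14 − 1)/(85 − 5) = 13/80 ≈ 0.163.

MAP estimate of p_D = 0.163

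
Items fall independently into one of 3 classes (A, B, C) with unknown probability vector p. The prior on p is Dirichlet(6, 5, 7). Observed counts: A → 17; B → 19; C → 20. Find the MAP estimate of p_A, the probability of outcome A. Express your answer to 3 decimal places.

The posterior is Dirichlet(αᵢ + nᵢ) = Dirichlet(23, 24, 27).
For a Dirichlet(a₁,…,a_K) with all aᵢ > 1, the mode has j-th component (aⱼ − 1)/(Σaᵢ − K).
Here Σaᵢ = 74 and K = 3, so p_A = (23 − 1)/(74 − 3) = 22/71 ≈ 0.310.

MAP estimate of p_A = 0.310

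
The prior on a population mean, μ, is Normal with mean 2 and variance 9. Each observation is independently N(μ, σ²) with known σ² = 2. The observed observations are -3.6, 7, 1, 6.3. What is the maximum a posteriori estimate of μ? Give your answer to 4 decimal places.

n = 4; x̄ = ((-3.6) + 7 + 1 + 6.3)/4 = 10.7/4 = 2.675.
For a Normal prior and Normal likelihood with known variance, the posterior is Normal; its mode equals its mean, the precision-weighted average.
Prior precision 1/σ₀² = 1/9; data precision n/σ² = 4/2 = 2.
μ̂ = ((1/9)·2 + 2·2.675) / (1/9 + 2) = (1003/180)/(19/9) = 1003/380 ≈ 2.6395.

μ̂_MAP = 2.6395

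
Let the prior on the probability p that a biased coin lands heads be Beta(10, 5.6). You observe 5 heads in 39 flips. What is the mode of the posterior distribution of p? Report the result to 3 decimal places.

p̂_MAP = 0.266

Prior: Beta(10, 5.6).
Data: 5 successes in 39 trials. The binomial likelihood contributes p^5(1−p)^34, so the posterior is Beta(10+5, 5.6+34) = Beta(15, 39.6).
For Beta(a, b) with a, b > 1 the mode is (a−1)/(a+b−2) = 14/52.6 ≈ 0.266.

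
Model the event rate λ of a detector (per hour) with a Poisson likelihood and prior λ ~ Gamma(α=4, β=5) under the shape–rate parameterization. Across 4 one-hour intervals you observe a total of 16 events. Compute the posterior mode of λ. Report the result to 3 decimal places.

Σxᵢ = 16, n = 4.
Posterior ∝ λ^3e^(−5λ) · λ^16e^(−4λ) = λ^19e^(−9λ), i.e. Gamma(shape=20, rate=9).
The mode of a Gamma(a, b) with a ≥ 1 (shape–rate) is (a−1)/b = 19/9 ≈ 2.111.

λ̂_MAP = 2.111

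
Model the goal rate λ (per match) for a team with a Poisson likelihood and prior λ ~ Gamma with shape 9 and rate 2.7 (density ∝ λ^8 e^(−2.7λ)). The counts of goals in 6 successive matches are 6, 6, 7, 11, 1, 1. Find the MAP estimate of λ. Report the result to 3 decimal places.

Σxᵢ = 6+6+7+11+1+1 = 32, with n = 6.
Posterior ∝ λ^8e^(−2.7λ) · λ^32e^(−6λ) = λ^40e^(−8.7λ), i.e. Gamma(shape=41, rate=8.7).
The mode of a Gamma(a, b) with a ≥ 1 (shape–rate) is (a−1)/b = 40/8.7 ≈ 4.598.

λ̂_MAP = 4.598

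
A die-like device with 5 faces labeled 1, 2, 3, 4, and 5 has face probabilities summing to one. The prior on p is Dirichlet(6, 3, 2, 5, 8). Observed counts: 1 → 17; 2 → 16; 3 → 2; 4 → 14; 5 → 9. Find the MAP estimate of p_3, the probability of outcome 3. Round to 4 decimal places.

The posterior is Dirichlet(αᵢ + nᵢ) = Dirichlet(23, 19, 4, 19, 17).
For a Dirichlet(a₁,…,a_K) with all aᵢ > 1, the mode has j-th component (aⱼ − 1)/(Σaᵢ − K).
Here Σaᵢ = 82 and K = 5, so p_3 = (4 − 1)/(82 − 5) = 3/77 ≈ 0.0390.

MAP estimate: 0.0390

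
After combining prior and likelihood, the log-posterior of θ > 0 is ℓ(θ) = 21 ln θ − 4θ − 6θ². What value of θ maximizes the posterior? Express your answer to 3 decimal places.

θ̂_MAP = 1.167

ℓ'(θ) = 21/θ − 4 − 12θ. Setting this to zero and multiplying by θ: 12θ² + 4θ − 21 = 0.
θ = (−4 + √(4² + 4·12·21)) / (2·12) = (−4 + √1024) / 24 = (−4 + 32)/24 = 7/6.
ℓ''(θ) = −21/θ² − 12 < 0, confirming a maximum.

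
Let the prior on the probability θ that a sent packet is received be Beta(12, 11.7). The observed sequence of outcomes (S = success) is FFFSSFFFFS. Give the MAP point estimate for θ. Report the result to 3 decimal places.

θ̂_MAP = 0.442

Prior: Beta(12, 11.7).
Data: 3 successes in 10 trials (from the sequence). The binomial likelihood contributes θ^3(1−θ)^7, so the posterior is Beta(12+3, 11.7+7) = Beta(15, 18.7).
For Beta(a, b) with a, b > 1 the mode is (a−1)/(a+b−2) = 14/31.7 ≈ 0.442.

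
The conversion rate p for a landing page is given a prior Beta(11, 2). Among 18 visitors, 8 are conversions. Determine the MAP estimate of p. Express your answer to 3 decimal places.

Prior: Beta(11, 2).
Data: 8 successes in 18 trials. The binomial likelihood contributes p^8(1−p)^10, so the posterior is Beta(11+8, 2+10) = Beta(19, 12).
For Beta(a, b) with a, b > 1 the mode is (a−1)/(a+b−2) = 18/29 ≈ 0.621.

p̂_MAP = 0.621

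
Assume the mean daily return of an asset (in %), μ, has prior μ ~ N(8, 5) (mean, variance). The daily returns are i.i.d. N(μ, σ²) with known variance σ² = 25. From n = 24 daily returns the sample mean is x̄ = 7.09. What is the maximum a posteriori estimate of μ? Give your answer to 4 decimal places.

μ̂_MAP = 7.2469

n = 24, x̄ = 7.09.
For a Normal prior and Normal likelihood with known variance, the posterior is Normal; its mode equals its mean, the precision-weighted average.
Prior precision 1/σ₀² = 1/5 = 0.2; data precision n/σ² = 24/25 = 0.96.
μ̂ = (0.2·8 + 0.96·7.09) / (0.2 + 0.96) = 8.4064/1.16 = 5254/725 ≈ 7.2469.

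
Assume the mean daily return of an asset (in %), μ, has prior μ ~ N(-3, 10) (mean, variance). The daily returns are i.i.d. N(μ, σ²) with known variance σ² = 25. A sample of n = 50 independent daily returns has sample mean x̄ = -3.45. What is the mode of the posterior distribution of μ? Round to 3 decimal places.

n = 50, x̄ = -3.45.
For a Normal prior and Normal likelihood with known variance, the posterior is Normal; its mode equals its mean, the precision-weighted average.
Prior precision 1/σ₀² = 1/10 = 0.1; data precision n/σ² = 50/25 = 2.
μ̂ = (0.1·(-3) + 2·(-3.45)) / (0.1 + 2) = (-7.2)/2.1 = -24/7 ≈ -3.429.

μ̂_MAP = -3.429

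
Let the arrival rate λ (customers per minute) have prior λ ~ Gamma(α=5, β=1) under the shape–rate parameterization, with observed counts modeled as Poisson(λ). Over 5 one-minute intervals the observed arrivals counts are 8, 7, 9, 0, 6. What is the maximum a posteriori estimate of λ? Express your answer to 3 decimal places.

λ̂_MAP = 5.667

Σxᵢ = 8+7+9+0+6 = 30, with n = 5.
Posterior ∝ λ^4e^(−1λ) · λ^30e^(−5λ) = λ^34e^(−6λ), i.e. Gamma(shape=35, rate=6).
The mode of a Gamma(a, b) with a ≥ 1 (shape–rate) is (a−1)/b = 34/6 ≈ 5.667.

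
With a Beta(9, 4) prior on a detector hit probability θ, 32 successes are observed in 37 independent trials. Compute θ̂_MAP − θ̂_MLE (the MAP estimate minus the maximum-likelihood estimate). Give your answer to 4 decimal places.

MAP − MLE = -0.0315

Posterior is Beta(41, 9); MAP = (41−1)/(50−2) = 40/48 ≈ 0.83333.
MLE ignores the prior: θ̂_MLE = k/n = 32/37 ≈ 0.86486.
Difference = 40/48 − 32/37 = -7/222 ≈ -0.0315.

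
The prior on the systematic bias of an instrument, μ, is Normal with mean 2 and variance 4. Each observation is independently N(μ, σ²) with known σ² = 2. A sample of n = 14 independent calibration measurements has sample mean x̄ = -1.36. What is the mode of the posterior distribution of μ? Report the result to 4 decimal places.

n = 14, x̄ = -1.36.
For a Normal prior and Normal likelihood with known variance, the posterior is Normal; its mode equals its mean, the precision-weighted average.
Prior precision 1/σ₀² = 1/4 = 0.25; data precision n/σ² = 14/2 = 7.
μ̂ = (0.25·2 + 7·(-1.36)) / (0.25 + 7) = (-9.02)/7.25 = -902/725 ≈ -1.2441.

μ̂_MAP = -1.2441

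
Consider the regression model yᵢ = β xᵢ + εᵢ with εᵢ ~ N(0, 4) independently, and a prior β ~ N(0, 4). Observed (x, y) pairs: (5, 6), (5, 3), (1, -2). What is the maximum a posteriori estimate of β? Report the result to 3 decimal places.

log p(β | y) = −Σ(yᵢ − βxᵢ)²/(2·4) − β²/(2·4) + const.
Setting the derivative to zero: Σxᵢ(yᵢ − βxᵢ)/4 − β/4 = 0, so β = Σxᵢyᵢ / (Σxᵢ² + σ²/τ²).
Σxᵢyᵢ = 5·6 + 5·3 + 1·(-2) = 43; Σxᵢ² = 51; σ²/τ² = 1.
β̂_MAP = 43 / (51 + 1) = 43/52 ≈ 0.827.

β̂_MAP = 0.827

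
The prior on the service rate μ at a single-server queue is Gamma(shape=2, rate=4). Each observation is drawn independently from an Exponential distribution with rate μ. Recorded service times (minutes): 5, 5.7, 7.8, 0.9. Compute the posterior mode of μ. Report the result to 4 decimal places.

μ̂_MAP = 0.2137

The Exponential(rate=μ) likelihood is ∝ μ^n e^(−μΣtᵢ). Here n = 4 and Σtᵢ = 5 + 5.7 + 7.8 + 0.9 = 19.4.
Posterior ∝ μe^(−4μ) · μ^4e^(−19.4μ) = μ^5e^(−23.4μ), i.e. Gamma(6, 23.4).
Mode = (a−1)/b = 5/23.4 ≈ 0.2137.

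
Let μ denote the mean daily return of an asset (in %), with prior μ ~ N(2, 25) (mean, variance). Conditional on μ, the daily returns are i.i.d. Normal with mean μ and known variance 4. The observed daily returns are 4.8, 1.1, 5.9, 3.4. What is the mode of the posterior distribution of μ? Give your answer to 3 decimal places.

n = 4; x̄ = (4.8 + 1.1 + 5.9 + 3.4)/4 = 15.2/4 = 3.8.
For a Normal prior and Normal likelihood with known variance, the posterior is Normal; its mode equals its mean, the precision-weighted average.
Prior precision 1/σ₀² = 1/25 = 0.04; data precision n/σ² = 4/4 = 1.
μ̂ = (0.04·2 + 1·3.8) / (0.04 + 1) = 3.88/1.04 = 97/26 ≈ 3.731.

μ̂_MAP = 3.731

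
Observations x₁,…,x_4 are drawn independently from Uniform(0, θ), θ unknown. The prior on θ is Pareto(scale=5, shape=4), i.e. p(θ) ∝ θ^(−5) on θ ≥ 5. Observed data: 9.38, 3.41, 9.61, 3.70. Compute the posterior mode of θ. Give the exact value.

θ̂_MAP = 9.61

The Uniform(0, θ) likelihood is θ^(−n) for θ ≥ max(xᵢ), zero otherwise. Here max(xᵢ) = 9.61.
Posterior ∝ θ^(−5) · θ^(−4) = θ^(−9) on θ ≥ max(5, 9.61) = 9.61.
This density is strictly decreasing in θ, so the posterior mode lies at the lower boundary of the support.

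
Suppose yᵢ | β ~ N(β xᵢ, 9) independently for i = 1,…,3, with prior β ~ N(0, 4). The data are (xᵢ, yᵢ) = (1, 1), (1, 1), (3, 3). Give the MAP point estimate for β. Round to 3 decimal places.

β̂_MAP = 0.830

log p(β | y) = −Σ(yᵢ − βxᵢ)²/(2·9) − β²/(2·4) + const.
Setting the derivative to zero: Σxᵢ(yᵢ − βxᵢ)/9 − β/4 = 0, so β = Σxᵢyᵢ / (Σxᵢ² + σ²/τ²).
Σxᵢyᵢ = 1·1 + 1·1 + 3·3 = 11; Σxᵢ² = 11; σ²/τ² = 2.25.
β̂_MAP = 11 / (11 + 2.25) = 11/13.25 ≈ 0.830.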